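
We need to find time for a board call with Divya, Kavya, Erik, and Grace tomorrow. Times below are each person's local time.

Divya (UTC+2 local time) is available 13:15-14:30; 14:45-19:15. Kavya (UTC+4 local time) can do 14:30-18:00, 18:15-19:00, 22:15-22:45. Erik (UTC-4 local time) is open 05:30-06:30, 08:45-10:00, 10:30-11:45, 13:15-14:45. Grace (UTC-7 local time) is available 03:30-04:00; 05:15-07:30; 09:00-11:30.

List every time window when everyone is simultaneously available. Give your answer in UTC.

Divya in UTC: 11:15-12:30, 12:45-17:15 (subtract 2h to convert from UTC+2).
Kavya in UTC: 10:30-14:00, 14:15-15:00, 18:15-18:45 (subtract 4h to convert from UTC+4).
Erik in UTC: 09:30-10:30, 12:45-14:00, 14:30-15:45, 17:15-18:45 (add 4h to convert from UTC-4).
Grace in UTC: 10:30-11:00, 12:15-14:30, 16:00-18:30 (add 7h to convert from UTC-7).
Divya ∩ Kavya: 11:15-12:30, 12:45-14:00, 14:15-15:00.
Divya ∩ Kavya ∩ Erik: 12:45-14:00, 14:30-15:00.
Divya ∩ Kavya ∩ Erik ∩ Grace: 12:45-14:00.

12:45-14:00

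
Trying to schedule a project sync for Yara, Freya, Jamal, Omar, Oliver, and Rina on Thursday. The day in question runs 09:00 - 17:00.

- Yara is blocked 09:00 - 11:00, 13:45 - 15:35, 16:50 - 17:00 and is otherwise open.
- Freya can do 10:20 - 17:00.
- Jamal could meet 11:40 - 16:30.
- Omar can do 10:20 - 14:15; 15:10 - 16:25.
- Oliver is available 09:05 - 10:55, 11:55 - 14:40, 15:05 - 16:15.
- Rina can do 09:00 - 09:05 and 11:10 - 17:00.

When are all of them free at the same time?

11:55-13:45, 15:35-16:15

Yara free: 11:00-13:45, 15:35-16:50 (invert busy blocks within the working day).
Freya free: 10:20-17:00.
Jamal free: 11:40-16:30.
Omar free: 10:20-14:15, 15:10-16:25.
Oliver free: 09:05-10:55, 11:55-14:40, 15:05-16:15.
Rina free: 09:00-09:05, 11:10-17:00.
Yara ∩ Freya: 11:00-13:45, 15:35-16:50.
Yara ∩ Freya ∩ Jamal: 11:40-13:45, 15:35-16:30.
Yara ∩ Freya ∩ Jamal ∩ Omar: 11:40-13:45, 15:35-16:25.
Yara ∩ Freya ∩ Jamal ∩ Omar ∩ Oliver: 11:55-13:45, 15:35-16:15.
Yara ∩ Freya ∩ Jamal ∩ Omar ∩ Oliver ∩ Rina: 11:55-13:45, 15:35-16:15.
Those are the intersection windows.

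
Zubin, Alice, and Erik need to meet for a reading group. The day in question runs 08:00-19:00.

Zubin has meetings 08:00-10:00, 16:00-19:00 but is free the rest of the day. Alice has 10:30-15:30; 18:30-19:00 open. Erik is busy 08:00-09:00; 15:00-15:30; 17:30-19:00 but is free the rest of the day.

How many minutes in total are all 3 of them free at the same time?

270

Zubin free: 10:00-16:00 (invert busy blocks within the working day).
Alice free: 10:30-15:30, 18:30-19:00.
Erik free: 09:00-15:00, 15:30-17:30 (invert busy blocks within the working day).
Zubin ∩ Alice: 10:30-15:30.
Zubin ∩ Alice ∩ Erik: 10:30-15:00.
That's a single block of 270 minutes.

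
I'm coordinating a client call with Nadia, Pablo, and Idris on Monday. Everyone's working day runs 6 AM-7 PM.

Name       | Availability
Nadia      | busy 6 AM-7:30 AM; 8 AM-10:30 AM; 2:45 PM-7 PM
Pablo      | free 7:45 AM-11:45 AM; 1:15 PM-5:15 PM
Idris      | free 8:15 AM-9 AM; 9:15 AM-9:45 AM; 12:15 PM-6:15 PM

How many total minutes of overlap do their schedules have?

Nadia free: 07:30-08:00, 10:30-14:45 (invert busy blocks within the working day).
Pablo free: 07:45-11:45, 13:15-17:15.
Idris free: 08:15-09:00, 09:15-09:45, 12:15-18:15.
Nadia ∩ Pablo: 07:45-08:00, 10:30-11:45, 13:15-14:45.
Nadia ∩ Pablo ∩ Idris: 13:15-14:45.
So the common availability across everyone is 13:15-14:45.
That's a single block of 90 minutes.

90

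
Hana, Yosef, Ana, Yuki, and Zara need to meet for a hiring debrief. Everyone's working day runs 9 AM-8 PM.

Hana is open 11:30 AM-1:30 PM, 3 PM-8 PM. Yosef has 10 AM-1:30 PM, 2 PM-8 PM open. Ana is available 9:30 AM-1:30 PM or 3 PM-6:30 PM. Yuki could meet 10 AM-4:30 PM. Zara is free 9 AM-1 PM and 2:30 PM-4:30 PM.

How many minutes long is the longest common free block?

Hana ∩ Yosef: 11:30-13:30, 15:00-20:00.
Hana ∩ Yosef ∩ Ana: 11:30-13:30, 15:00-18:30.
Hana ∩ Yosef ∩ Ana ∩ Yuki: 11:30-13:30, 15:00-16:30.
Hana ∩ Yosef ∩ Ana ∩ Yuki ∩ Zara: 11:30-13:00, 15:00-16:30.
The longest is 11:30-13:00 at 90 minutes.

90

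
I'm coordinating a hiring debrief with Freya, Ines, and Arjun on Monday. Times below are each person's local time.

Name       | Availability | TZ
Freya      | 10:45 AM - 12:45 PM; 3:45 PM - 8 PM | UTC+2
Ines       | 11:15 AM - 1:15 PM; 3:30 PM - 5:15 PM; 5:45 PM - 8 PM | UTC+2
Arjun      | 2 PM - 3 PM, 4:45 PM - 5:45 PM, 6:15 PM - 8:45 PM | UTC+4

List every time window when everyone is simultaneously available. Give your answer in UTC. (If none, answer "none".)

10:00-10:45, 14:15-15:15, 15:45-16:45

Freya in UTC: 08:45-10:45, 13:45-18:00 (subtract 2h to convert from UTC+2).
Ines in UTC: 09:15-11:15, 13:30-15:15, 15:45-18:00 (subtract 2h to convert from UTC+2).
Arjun in UTC: 10:00-11:00, 12:45-13:45, 14:15-16:45 (subtract 4h to convert from UTC+4).
Freya ∩ Ines: 09:15-10:45, 13:45-15:15, 15:45-18:00.
Freya ∩ Ines ∩ Arjun: 10:00-10:45, 14:15-15:15, 15:45-16:45.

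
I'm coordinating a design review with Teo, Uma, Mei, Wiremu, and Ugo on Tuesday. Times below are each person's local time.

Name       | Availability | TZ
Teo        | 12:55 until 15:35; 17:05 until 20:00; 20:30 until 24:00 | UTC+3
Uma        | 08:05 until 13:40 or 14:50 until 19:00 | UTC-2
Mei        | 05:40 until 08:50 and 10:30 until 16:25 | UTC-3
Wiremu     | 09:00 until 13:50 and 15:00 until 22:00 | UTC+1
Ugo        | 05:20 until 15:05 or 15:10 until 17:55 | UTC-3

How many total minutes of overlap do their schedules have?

Teo in UTC: 09:55-12:35, 14:05-17:00, 17:30-21:00 (subtract 3h to convert from UTC+3).
Uma in UTC: 10:05-15:40, 16:50-21:00 (add 2h to convert from UTC-2).
Mei in UTC: 08:40-11:50, 13:30-19:25 (add 3h to convert from UTC-3).
Wiremu in UTC: 08:00-12:50, 14:00-21:00 (subtract 1h to convert from UTC+1).
Ugo in UTC: 08:20-18:05, 18:10-20:55 (add 3h to convert from UTC-3).
Teo ∩ Uma: 10:05-12:35, 14:05-15:40, 16:50-17:00, 17:30-21:00.
Teo ∩ Uma ∩ Mei: 10:05-11:50, 14:05-15:40, 16:50-17:00, 17:30-19:25.
Teo ∩ Uma ∩ Mei ∩ Wiremu: 10:05-11:50, 14:05-15:40, 16:50-17:00, 17:30-19:25.
Teo ∩ Uma ∩ Mei ∩ Wiremu ∩ Ugo: 10:05-11:50, 14:05-15:40, 16:50-17:00, 17:30-18:05, 18:10-19:25.
Summing the common windows: 105 + 95 + 10 + 35 + 75 = 320 minutes.

320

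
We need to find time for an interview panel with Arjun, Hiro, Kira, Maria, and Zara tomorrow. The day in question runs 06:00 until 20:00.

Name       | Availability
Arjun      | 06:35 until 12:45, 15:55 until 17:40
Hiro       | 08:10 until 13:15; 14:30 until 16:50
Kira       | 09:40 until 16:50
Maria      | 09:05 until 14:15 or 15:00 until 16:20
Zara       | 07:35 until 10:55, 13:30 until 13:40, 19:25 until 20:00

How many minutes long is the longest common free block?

75

Arjun ∩ Hiro: 08:10-12:45, 15:55-16:50.
Arjun ∩ Hiro ∩ Kira: 09:40-12:45, 15:55-16:50.
Arjun ∩ Hiro ∩ Kira ∩ Maria: 09:40-12:45, 15:55-16:20.
Arjun ∩ Hiro ∩ Kira ∩ Maria ∩ Zara: 09:40-10:55.
Those are the intersection windows.
The longest is 09:40-10:55 at 75 minutes.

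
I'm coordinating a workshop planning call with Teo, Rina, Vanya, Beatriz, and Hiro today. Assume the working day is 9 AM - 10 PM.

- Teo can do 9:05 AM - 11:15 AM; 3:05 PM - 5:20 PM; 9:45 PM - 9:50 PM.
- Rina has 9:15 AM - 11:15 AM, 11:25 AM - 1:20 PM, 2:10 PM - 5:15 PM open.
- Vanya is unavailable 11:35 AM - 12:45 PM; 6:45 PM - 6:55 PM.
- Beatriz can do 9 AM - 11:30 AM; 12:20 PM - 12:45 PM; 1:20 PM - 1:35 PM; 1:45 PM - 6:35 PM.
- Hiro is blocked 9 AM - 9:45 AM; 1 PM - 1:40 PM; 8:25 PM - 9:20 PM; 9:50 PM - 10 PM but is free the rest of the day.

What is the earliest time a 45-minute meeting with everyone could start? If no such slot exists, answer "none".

09:45

Teo free: 09:05-11:15, 15:05-17:20, 21:45-21:50.
Rina free: 09:15-11:15, 11:25-13:20, 14:10-17:15.
Vanya free: 09:00-11:35, 12:45-18:45, 18:55-22:00 (invert busy blocks within the working day).
Beatriz free: 09:00-11:30, 12:20-12:45, 13:20-13:35, 13:45-18:35.
Hiro free: 09:45-13:00, 13:40-20:25, 21:20-21:50 (invert busy blocks within the working day).
Teo ∩ Rina: 09:15-11:15, 15:05-17:15.
Teo ∩ Rina ∩ Vanya: 09:15-11:15, 15:05-17:15.
Teo ∩ Rina ∩ Vanya ∩ Beatriz: 09:15-11:15, 15:05-17:15.
Teo ∩ Rina ∩ Vanya ∩ Beatriz ∩ Hiro: 09:45-11:15, 15:05-17:15.
The first common window of at least 45 minutes is 09:45-11:15, so the earliest start is 09:45.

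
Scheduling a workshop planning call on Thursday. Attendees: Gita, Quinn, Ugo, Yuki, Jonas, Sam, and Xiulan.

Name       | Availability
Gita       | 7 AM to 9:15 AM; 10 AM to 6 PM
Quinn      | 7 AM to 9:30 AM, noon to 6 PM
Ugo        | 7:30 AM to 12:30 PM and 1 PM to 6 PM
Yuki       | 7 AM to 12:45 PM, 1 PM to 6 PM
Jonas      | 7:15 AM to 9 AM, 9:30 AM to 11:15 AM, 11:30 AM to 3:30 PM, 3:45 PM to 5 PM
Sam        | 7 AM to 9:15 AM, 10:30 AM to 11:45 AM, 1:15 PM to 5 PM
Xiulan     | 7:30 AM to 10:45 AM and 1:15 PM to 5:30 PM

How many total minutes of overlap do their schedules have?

Gita ∩ Quinn: 07:00-09:15, 12:00-18:00.
Gita ∩ Quinn ∩ Ugo: 07:30-09:15, 12:00-12:30, 13:00-18:00.
Gita ∩ Quinn ∩ Ugo ∩ Yuki: 07:30-09:15, 12:00-12:30, 13:00-18:00.
Gita ∩ Quinn ∩ Ugo ∩ Yuki ∩ Jonas: 07:30-09:00, 12:00-12:30, 13:00-15:30, 15:45-17:00.
Gita ∩ Quinn ∩ Ugo ∩ Yuki ∩ Jonas ∩ Sam: 07:30-09:00, 13:15-15:30, 15:45-17:00.
Gita ∩ Quinn ∩ Ugo ∩ Yuki ∩ Jonas ∩ Sam ∩ Xiulan: 07:30-09:00, 13:15-15:30, 15:45-17:00.
So the common availability across everyone is 07:30-09:00, 13:15-15:30, 15:45-17:00.
Summing the common windows: 90 + 135 + 75 = 300 minutes.

300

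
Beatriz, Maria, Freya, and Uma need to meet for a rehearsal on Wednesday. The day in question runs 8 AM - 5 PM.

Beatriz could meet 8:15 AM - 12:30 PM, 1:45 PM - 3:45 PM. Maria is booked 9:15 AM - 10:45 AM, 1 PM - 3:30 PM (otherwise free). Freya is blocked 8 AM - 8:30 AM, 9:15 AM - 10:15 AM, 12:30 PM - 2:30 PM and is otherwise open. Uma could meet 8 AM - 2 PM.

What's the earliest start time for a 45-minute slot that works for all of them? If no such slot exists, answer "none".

Beatriz free: 08:15-12:30, 13:45-15:45.
Maria free: 08:00-09:15, 10:45-13:00, 15:30-17:00 (invert busy blocks within the working day).
Freya free: 08:30-09:15, 10:15-12:30, 14:30-17:00 (invert busy blocks within the working day).
Uma free: 08:00-14:00.
Beatriz ∩ Maria: 08:15-09:15, 10:45-12:30, 15:30-15:45.
Beatriz ∩ Maria ∩ Freya: 08:30-09:15, 10:45-12:30, 15:30-15:45.
Beatriz ∩ Maria ∩ Freya ∩ Uma: 08:30-09:15, 10:45-12:30.
So the common availability across everyone is 08:30-09:15, 10:45-12:30.
The first common window of at least 45 minutes is 08:30-09:15, so the earliest start is 08:30.

08:30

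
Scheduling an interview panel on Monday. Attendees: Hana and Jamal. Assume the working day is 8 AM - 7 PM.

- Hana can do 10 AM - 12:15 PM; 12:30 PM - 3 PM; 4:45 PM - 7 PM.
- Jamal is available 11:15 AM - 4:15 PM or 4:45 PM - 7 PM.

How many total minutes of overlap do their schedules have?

Hana ∩ Jamal: 11:15-12:15, 12:30-15:00, 16:45-19:00.
Summing the common windows: 60 + 150 + 135 = 345 minutes.

345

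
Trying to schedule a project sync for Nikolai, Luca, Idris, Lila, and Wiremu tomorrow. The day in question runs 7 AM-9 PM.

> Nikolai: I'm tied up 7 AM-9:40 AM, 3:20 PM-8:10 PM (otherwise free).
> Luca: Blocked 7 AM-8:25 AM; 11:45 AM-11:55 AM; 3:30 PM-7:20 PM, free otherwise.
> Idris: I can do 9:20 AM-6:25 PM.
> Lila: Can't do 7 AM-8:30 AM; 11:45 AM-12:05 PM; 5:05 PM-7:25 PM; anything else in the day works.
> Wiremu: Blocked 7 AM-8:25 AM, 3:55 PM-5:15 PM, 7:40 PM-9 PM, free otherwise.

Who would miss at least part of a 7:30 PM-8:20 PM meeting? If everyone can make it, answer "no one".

Idris, Nikolai, Wiremu

Nikolai free: 09:40-15:20, 20:10-21:00 (invert busy blocks within the working day).
Luca free: 08:25-11:45, 11:55-15:30, 19:20-21:00 (invert busy blocks within the working day).
Idris free: 09:20-18:25.
Lila free: 08:30-11:45, 12:05-17:05, 19:25-21:00 (invert busy blocks within the working day).
Wiremu free: 08:25-15:55, 17:15-19:40 (invert busy blocks within the working day).
Nikolai: not fully free for 19:30-20:20. Luca: free for 19:30-20:20. Idris: not fully free for 19:30-20:20. Lila: free for 19:30-20:20. Wiremu: not fully free for 19:30-20:20.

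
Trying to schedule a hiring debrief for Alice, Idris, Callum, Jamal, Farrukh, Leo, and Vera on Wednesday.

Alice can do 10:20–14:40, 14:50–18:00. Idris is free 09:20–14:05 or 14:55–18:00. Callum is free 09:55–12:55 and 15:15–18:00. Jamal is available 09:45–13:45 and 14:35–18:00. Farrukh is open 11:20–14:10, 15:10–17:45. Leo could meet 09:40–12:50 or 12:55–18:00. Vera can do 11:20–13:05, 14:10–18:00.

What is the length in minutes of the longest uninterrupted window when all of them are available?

150

Alice ∩ Idris: 10:20-14:05, 14:55-18:00.
Alice ∩ Idris ∩ Callum: 10:20-12:55, 15:15-18:00.
Alice ∩ Idris ∩ Callum ∩ Jamal: 10:20-12:55, 15:15-18:00.
Alice ∩ Idris ∩ Callum ∩ Jamal ∩ Farrukh: 11:20-12:55, 15:15-17:45.
Alice ∩ Idris ∩ Callum ∩ Jamal ∩ Farrukh ∩ Leo: 11:20-12:50, 15:15-17:45.
Alice ∩ Idris ∩ Callum ∩ Jamal ∩ Farrukh ∩ Leo ∩ Vera: 11:20-12:50, 15:15-17:45.
The longest is 15:15-17:45 at 150 minutes.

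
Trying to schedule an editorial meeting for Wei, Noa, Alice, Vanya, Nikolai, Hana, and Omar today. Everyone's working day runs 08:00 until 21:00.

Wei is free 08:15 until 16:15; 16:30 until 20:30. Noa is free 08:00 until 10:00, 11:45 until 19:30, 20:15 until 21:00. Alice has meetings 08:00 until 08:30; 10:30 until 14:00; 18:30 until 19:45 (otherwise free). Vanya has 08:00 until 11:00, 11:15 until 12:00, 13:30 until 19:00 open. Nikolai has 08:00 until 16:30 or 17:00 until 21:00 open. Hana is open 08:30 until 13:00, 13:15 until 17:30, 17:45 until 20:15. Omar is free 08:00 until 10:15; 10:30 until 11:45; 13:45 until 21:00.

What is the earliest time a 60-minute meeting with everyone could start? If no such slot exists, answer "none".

08:30

Wei free: 08:15-16:15, 16:30-20:30.
Noa free: 08:00-10:00, 11:45-19:30, 20:15-21:00.
Alice free: 08:30-10:30, 14:00-18:30, 19:45-21:00 (invert busy blocks within the working day).
Vanya free: 08:00-11:00, 11:15-12:00, 13:30-19:00.
Nikolai free: 08:00-16:30, 17:00-21:00.
Hana free: 08:30-13:00, 13:15-17:30, 17:45-20:15.
Omar free: 08:00-10:15, 10:30-11:45, 13:45-21:00.
Wei ∩ Noa: 08:15-10:00, 11:45-16:15, 16:30-19:30, 20:15-20:30.
Wei ∩ Noa ∩ Alice: 08:30-10:00, 14:00-16:15, 16:30-18:30, 20:15-20:30.
Wei ∩ Noa ∩ Alice ∩ Vanya: 08:30-10:00, 14:00-16:15, 16:30-18:30.
Wei ∩ Noa ∩ Alice ∩ Vanya ∩ Nikolai: 08:30-10:00, 14:00-16:15, 17:00-18:30.
Wei ∩ Noa ∩ Alice ∩ Vanya ∩ Nikolai ∩ Hana: 08:30-10:00, 14:00-16:15, 17:00-17:30, 17:45-18:30.
Wei ∩ Noa ∩ Alice ∩ Vanya ∩ Nikolai ∩ Hana ∩ Omar: 08:30-10:00, 14:00-16:15, 17:00-17:30, 17:45-18:30.
The first common window of at least 60 minutes is 08:30-10:00, so the earliest start is 08:30.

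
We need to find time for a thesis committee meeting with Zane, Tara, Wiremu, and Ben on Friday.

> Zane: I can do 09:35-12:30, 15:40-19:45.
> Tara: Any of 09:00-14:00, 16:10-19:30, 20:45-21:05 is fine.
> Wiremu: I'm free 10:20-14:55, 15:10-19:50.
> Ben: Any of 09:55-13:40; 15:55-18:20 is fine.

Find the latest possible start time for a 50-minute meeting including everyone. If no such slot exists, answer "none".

17:30

Zane ∩ Tara: 09:35-12:30, 16:10-19:30.
Zane ∩ Tara ∩ Wiremu: 10:20-12:30, 16:10-19:30.
Zane ∩ Tara ∩ Wiremu ∩ Ben: 10:20-12:30, 16:10-18:20.
The last common window of at least 50 minutes is 16:10-18:20; a 50-minute meeting can start as late as 17:30 and still end by 18:20.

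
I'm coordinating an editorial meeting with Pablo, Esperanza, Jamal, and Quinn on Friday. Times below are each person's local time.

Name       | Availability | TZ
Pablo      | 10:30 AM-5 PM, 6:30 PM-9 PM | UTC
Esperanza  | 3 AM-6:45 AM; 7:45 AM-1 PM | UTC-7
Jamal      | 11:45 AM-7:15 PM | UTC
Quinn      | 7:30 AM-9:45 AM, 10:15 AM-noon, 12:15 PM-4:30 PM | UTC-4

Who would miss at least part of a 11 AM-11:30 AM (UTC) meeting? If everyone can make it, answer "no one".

Pablo in UTC: 10:30-17:00, 18:30-21:00.
Esperanza in UTC: 10:00-13:45, 14:45-20:00 (add 7h to convert from UTC-7).
Jamal in UTC: 11:45-19:15.
Quinn in UTC: 11:30-13:45, 14:15-16:00, 16:15-20:30 (add 4h to convert from UTC-4).
Pablo: free for 11:00-11:30. Esperanza: free for 11:00-11:30. Jamal: not fully free for 11:00-11:30. Quinn: not fully free for 11:00-11:30.

Jamal, Quinn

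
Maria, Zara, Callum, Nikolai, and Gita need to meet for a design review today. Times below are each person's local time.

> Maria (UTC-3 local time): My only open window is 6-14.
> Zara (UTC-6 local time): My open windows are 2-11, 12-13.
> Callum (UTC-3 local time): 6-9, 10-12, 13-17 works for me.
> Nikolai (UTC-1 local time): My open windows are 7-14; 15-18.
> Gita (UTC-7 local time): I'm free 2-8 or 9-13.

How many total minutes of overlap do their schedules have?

Maria in UTC: 09:00-17:00 (add 3h to convert from UTC-3).
Zara in UTC: 08:00-17:00, 18:00-19:00 (add 6h to convert from UTC-6).
Callum in UTC: 09:00-12:00, 13:00-15:00, 16:00-20:00 (add 3h to convert from UTC-3).
Nikolai in UTC: 08:00-15:00, 16:00-19:00 (add 1h to convert from UTC-1).
Gita in UTC: 09:00-15:00, 16:00-20:00 (add 7h to convert from UTC-7).
Maria ∩ Zara: 09:00-17:00.
Maria ∩ Zara ∩ Callum: 09:00-12:00, 13:00-15:00, 16:00-17:00.
Maria ∩ Zara ∩ Callum ∩ Nikolai: 09:00-12:00, 13:00-15:00, 16:00-17:00.
Maria ∩ Zara ∩ Callum ∩ Nikolai ∩ Gita: 09:00-12:00, 13:00-15:00, 16:00-17:00.
Summing the common windows: 180 + 120 + 60 = 360 minutes.

360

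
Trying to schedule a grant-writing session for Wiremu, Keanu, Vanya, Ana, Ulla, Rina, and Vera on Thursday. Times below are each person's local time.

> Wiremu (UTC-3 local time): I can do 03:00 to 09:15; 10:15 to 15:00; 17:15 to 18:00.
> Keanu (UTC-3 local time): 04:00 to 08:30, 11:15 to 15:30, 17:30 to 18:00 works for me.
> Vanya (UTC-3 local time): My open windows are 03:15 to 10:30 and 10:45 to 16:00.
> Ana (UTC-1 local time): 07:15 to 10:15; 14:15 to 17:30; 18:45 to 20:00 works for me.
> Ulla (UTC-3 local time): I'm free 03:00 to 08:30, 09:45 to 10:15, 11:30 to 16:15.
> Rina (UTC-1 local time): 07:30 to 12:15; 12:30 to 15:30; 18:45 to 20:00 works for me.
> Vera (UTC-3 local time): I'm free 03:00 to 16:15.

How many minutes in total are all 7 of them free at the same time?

240

Wiremu in UTC: 06:00-12:15, 13:15-18:00, 20:15-21:00 (add 3h to convert from UTC-3).
Keanu in UTC: 07:00-11:30, 14:15-18:30, 20:30-21:00 (add 3h to convert from UTC-3).
Vanya in UTC: 06:15-13:30, 13:45-19:00 (add 3h to convert from UTC-3).
Ana in UTC: 08:15-11:15, 15:15-18:30, 19:45-21:00 (add 1h to convert from UTC-1).
Ulla in UTC: 06:00-11:30, 12:45-13:15, 14:30-19:15 (add 3h to convert from UTC-3).
Rina in UTC: 08:30-13:15, 13:30-16:30, 19:45-21:00 (add 1h to convert from UTC-1).
Vera in UTC: 06:00-19:15 (add 3h to convert from UTC-3).
Wiremu ∩ Keanu: 07:00-11:30, 14:15-18:00, 20:30-21:00.
Wiremu ∩ Keanu ∩ Vanya: 07:00-11:30, 14:15-18:00.
Wiremu ∩ Keanu ∩ Vanya ∩ Ana: 08:15-11:15, 15:15-18:00.
Wiremu ∩ Keanu ∩ Vanya ∩ Ana ∩ Ulla: 08:15-11:15, 15:15-18:00.
Wiremu ∩ Keanu ∩ Vanya ∩ Ana ∩ Ulla ∩ Rina: 08:30-11:15, 15:15-16:30.
Wiremu ∩ Keanu ∩ Vanya ∩ Ana ∩ Ulla ∩ Rina ∩ Vera: 08:30-11:15, 15:15-16:30.
Summing the common windows: 165 + 75 = 240 minutes.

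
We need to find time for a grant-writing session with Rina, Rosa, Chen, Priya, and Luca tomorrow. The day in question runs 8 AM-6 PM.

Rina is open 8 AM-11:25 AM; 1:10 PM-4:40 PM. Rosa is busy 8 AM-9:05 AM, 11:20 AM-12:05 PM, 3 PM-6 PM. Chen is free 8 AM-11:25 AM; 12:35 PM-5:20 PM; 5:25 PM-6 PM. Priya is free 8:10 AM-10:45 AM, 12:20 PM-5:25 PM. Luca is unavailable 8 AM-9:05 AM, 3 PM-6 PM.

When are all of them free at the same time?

09:05-10:45, 13:10-15:00

Rina free: 08:00-11:25, 13:10-16:40.
Rosa free: 09:05-11:20, 12:05-15:00 (invert busy blocks within the working day).
Chen free: 08:00-11:25, 12:35-17:20, 17:25-18:00.
Priya free: 08:10-10:45, 12:20-17:25.
Luca free: 09:05-15:00 (invert busy blocks within the working day).
Rina ∩ Rosa: 09:05-11:20, 13:10-15:00.
Rina ∩ Rosa ∩ Chen: 09:05-11:20, 13:10-15:00.
Rina ∩ Rosa ∩ Chen ∩ Priya: 09:05-10:45, 13:10-15:00.
Rina ∩ Rosa ∩ Chen ∩ Priya ∩ Luca: 09:05-10:45, 13:10-15:00.
So the common availability across everyone is 09:05-10:45, 13:10-15:00.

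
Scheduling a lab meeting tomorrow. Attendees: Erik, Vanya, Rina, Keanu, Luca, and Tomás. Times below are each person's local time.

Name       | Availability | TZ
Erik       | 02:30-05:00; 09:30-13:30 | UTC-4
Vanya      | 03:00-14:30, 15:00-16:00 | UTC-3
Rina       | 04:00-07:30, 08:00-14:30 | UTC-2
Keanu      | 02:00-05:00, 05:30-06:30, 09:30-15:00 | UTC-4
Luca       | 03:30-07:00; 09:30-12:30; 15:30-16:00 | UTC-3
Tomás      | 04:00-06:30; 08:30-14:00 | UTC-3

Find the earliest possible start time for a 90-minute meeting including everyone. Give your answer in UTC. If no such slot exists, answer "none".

07:00

Erik in UTC: 06:30-09:00, 13:30-17:30 (add 4h to convert from UTC-4).
Vanya in UTC: 06:00-17:30, 18:00-19:00 (add 3h to convert from UTC-3).
Rina in UTC: 06:00-09:30, 10:00-16:30 (add 2h to convert from UTC-2).
Keanu in UTC: 06:00-09:00, 09:30-10:30, 13:30-19:00 (add 4h to convert from UTC-4).
Luca in UTC: 06:30-10:00, 12:30-15:30, 18:30-19:00 (add 3h to convert from UTC-3).
Tomás in UTC: 07:00-09:30, 11:30-17:00 (add 3h to convert from UTC-3).
Erik ∩ Vanya: 06:30-09:00, 13:30-17:30.
Erik ∩ Vanya ∩ Rina: 06:30-09:00, 13:30-16:30.
Erik ∩ Vanya ∩ Rina ∩ Keanu: 06:30-09:00, 13:30-16:30.
Erik ∩ Vanya ∩ Rina ∩ Keanu ∩ Luca: 06:30-09:00, 13:30-15:30.
Erik ∩ Vanya ∩ Rina ∩ Keanu ∩ Luca ∩ Tomás: 07:00-09:00, 13:30-15:30.
The first common window of at least 90 minutes is 07:00-09:00, so the earliest start is 07:00.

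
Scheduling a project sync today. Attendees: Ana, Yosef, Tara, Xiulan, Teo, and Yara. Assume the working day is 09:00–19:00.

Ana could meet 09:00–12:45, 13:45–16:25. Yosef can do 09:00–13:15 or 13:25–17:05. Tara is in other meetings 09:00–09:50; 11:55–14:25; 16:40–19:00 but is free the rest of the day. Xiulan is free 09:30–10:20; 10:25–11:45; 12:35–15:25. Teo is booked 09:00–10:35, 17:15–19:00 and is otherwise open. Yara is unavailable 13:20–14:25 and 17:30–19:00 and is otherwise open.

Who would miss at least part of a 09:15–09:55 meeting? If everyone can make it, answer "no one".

Tara, Teo, Xiulan

Ana free: 09:00-12:45, 13:45-16:25.
Yosef free: 09:00-13:15, 13:25-17:05.
Tara free: 09:50-11:55, 14:25-16:40 (invert busy blocks within the working day).
Xiulan free: 09:30-10:20, 10:25-11:45, 12:35-15:25.
Teo free: 10:35-17:15 (invert busy blocks within the working day).
Yara free: 09:00-13:20, 14:25-17:30 (invert busy blocks within the working day).
Ana: free for 09:15-09:55. Yosef: free for 09:15-09:55. Tara: not fully free for 09:15-09:55. Xiulan: not fully free for 09:15-09:55. Teo: not fully free for 09:15-09:55. Yara: free for 09:15-09:55.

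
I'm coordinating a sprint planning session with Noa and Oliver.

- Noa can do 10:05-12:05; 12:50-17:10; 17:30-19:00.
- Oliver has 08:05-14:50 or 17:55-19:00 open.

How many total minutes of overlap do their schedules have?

305

Noa ∩ Oliver: 10:05-12:05, 12:50-14:50, 17:55-19:00.
So the common availability across everyone is 10:05-12:05, 12:50-14:50, 17:55-19:00.
Summing the common windows: 120 + 120 + 65 = 305 minutes.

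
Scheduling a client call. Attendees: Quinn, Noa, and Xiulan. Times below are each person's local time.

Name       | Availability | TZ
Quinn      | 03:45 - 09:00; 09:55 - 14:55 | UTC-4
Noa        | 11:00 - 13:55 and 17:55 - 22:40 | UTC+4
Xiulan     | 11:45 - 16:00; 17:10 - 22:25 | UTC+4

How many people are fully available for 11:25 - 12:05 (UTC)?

Quinn in UTC: 07:45-13:00, 13:55-18:55 (add 4h to convert from UTC-4).
Noa in UTC: 07:00-09:55, 13:55-18:40 (subtract 4h to convert from UTC+4).
Xiulan in UTC: 07:45-12:00, 13:10-18:25 (subtract 4h to convert from UTC+4).
Quinn can make the full 11:25-12:05 slot — that's 1.

1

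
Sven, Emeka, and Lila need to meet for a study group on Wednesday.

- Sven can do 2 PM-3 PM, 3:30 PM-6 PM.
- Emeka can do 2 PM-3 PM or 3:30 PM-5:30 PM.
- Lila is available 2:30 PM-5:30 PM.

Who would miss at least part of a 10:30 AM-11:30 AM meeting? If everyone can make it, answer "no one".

Sven: not fully free for 10:30-11:30. Emeka: not fully free for 10:30-11:30. Lila: not fully free for 10:30-11:30.

Emeka, Lila, Sven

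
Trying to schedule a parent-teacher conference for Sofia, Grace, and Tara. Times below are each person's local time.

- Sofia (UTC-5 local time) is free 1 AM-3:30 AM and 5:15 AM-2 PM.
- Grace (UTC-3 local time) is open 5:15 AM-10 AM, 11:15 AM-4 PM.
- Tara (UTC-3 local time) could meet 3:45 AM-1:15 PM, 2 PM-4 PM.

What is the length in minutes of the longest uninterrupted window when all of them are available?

Sofia in UTC: 06:00-08:30, 10:15-19:00 (add 5h to convert from UTC-5).
Grace in UTC: 08:15-13:00, 14:15-19:00 (add 3h to convert from UTC-3).
Tara in UTC: 06:45-16:15, 17:00-19:00 (add 3h to convert from UTC-3).
Sofia ∩ Grace: 08:15-08:30, 10:15-13:00, 14:15-19:00.
Sofia ∩ Grace ∩ Tara: 08:15-08:30, 10:15-13:00, 14:15-16:15, 17:00-19:00.
The longest is 10:15-13:00 at 165 minutes.

165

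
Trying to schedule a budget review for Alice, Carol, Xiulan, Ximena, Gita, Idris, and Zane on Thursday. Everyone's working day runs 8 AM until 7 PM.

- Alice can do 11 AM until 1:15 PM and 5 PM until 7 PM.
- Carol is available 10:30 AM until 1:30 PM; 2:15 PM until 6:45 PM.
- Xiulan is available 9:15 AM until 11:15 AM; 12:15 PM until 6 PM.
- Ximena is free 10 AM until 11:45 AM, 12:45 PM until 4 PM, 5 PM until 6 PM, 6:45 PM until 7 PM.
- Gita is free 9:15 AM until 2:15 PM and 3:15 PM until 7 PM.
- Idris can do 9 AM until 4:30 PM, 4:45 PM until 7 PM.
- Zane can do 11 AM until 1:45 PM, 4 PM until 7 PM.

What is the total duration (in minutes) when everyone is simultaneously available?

105

Alice ∩ Carol: 11:00-13:15, 17:00-18:45.
Alice ∩ Carol ∩ Xiulan: 11:00-11:15, 12:15-13:15, 17:00-18:00.
Alice ∩ Carol ∩ Xiulan ∩ Ximena: 11:00-11:15, 12:45-13:15, 17:00-18:00.
Alice ∩ Carol ∩ Xiulan ∩ Ximena ∩ Gita: 11:00-11:15, 12:45-13:15, 17:00-18:00.
Alice ∩ Carol ∩ Xiulan ∩ Ximena ∩ Gita ∩ Idris: 11:00-11:15, 12:45-13:15, 17:00-18:00.
Alice ∩ Carol ∩ Xiulan ∩ Ximena ∩ Gita ∩ Idris ∩ Zane: 11:00-11:15, 12:45-13:15, 17:00-18:00.
Those are the intersection windows.
Summing the common windows: 15 + 30 + 60 = 105 minutes.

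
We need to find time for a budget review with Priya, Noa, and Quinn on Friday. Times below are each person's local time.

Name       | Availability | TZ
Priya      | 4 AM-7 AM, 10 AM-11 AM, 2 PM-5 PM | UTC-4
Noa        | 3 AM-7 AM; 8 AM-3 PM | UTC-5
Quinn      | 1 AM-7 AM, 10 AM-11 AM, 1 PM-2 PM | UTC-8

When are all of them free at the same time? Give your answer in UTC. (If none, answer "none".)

09:00-11:00, 14:00-15:00, 18:00-19:00

Priya in UTC: 08:00-11:00, 14:00-15:00, 18:00-21:00 (add 4h to convert from UTC-4).
Noa in UTC: 08:00-12:00, 13:00-20:00 (add 5h to convert from UTC-5).
Quinn in UTC: 09:00-15:00, 18:00-19:00, 21:00-22:00 (add 8h to convert from UTC-8).
Priya ∩ Noa: 08:00-11:00, 14:00-15:00, 18:00-20:00.
Priya ∩ Noa ∩ Quinn: 09:00-11:00, 14:00-15:00, 18:00-19:00.
Those are the intersection windows.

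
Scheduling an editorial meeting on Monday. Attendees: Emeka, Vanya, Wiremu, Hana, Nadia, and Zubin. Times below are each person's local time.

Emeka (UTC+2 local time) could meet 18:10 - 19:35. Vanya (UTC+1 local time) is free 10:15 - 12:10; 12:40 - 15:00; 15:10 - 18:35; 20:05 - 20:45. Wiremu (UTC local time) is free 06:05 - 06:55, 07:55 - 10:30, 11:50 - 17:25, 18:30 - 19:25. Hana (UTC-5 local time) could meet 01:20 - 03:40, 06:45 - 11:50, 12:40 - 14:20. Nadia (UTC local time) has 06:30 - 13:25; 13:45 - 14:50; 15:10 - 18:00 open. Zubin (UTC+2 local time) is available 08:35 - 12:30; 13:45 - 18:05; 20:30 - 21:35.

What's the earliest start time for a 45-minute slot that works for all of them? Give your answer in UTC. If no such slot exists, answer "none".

Emeka in UTC: 16:10-17:35 (subtract 2h to convert from UTC+2).
Vanya in UTC: 09:15-11:10, 11:40-14:00, 14:10-17:35, 19:05-19:45 (subtract 1h to convert from UTC+1).
Wiremu in UTC: 06:05-06:55, 07:55-10:30, 11:50-17:25, 18:30-19:25.
Hana in UTC: 06:20-08:40, 11:45-16:50, 17:40-19:20 (add 5h to convert from UTC-5).
Nadia in UTC: 06:30-13:25, 13:45-14:50, 15:10-18:00.
Zubin in UTC: 06:35-10:30, 11:45-16:05, 18:30-19:35 (subtract 2h to convert from UTC+2).
Emeka ∩ Vanya: 16:10-17:35.
Emeka ∩ Vanya ∩ Wiremu: 16:10-17:25.
Emeka ∩ Vanya ∩ Wiremu ∩ Hana: 16:10-16:50.
Emeka ∩ Vanya ∩ Wiremu ∩ Hana ∩ Nadia: 16:10-16:50.
Emeka ∩ Vanya ∩ Wiremu ∩ Hana ∩ Nadia ∩ Zubin: ∅.
There is no time when everyone is free.
No common window is at least 45 minutes long.

none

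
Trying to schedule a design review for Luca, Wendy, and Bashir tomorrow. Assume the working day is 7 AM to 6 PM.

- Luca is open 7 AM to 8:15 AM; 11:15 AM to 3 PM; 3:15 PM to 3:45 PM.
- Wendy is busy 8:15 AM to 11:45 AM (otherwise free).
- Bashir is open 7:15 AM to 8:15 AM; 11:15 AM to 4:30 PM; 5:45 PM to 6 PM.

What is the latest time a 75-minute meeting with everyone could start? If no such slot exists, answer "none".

13:45

Luca free: 07:00-08:15, 11:15-15:00, 15:15-15:45.
Wendy free: 07:00-08:15, 11:45-18:00 (invert busy blocks within the working day).
Bashir free: 07:15-08:15, 11:15-16:30, 17:45-18:00.
Luca ∩ Wendy: 07:00-08:15, 11:45-15:00, 15:15-15:45.
Luca ∩ Wendy ∩ Bashir: 07:15-08:15, 11:45-15:00, 15:15-15:45.
So the common availability across everyone is 07:15-08:15, 11:45-15:00, 15:15-15:45.
The last common window of at least 75 minutes is 11:45-15:00; a 75-minute meeting can start as late as 13:45 and still end by 15:00.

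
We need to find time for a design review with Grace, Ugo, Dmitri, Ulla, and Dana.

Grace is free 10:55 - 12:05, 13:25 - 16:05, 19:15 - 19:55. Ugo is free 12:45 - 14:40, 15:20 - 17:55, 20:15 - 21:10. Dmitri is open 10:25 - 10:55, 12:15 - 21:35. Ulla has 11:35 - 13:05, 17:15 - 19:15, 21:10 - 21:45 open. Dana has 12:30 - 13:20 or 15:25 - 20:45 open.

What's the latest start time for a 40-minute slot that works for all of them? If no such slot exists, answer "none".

none

Grace ∩ Ugo: 13:25-14:40, 15:20-16:05.
Grace ∩ Ugo ∩ Dmitri: 13:25-14:40, 15:20-16:05.
Grace ∩ Ugo ∩ Dmitri ∩ Ulla: ∅.
Grace ∩ Ugo ∩ Dmitri ∩ Ulla ∩ Dana: ∅.
There is no time when everyone is free.
No common window is at least 40 minutes long.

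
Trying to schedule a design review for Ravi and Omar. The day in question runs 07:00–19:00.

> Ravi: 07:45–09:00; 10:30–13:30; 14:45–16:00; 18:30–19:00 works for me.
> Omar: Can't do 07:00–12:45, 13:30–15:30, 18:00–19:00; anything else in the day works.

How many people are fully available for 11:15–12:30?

Ravi free: 07:45-09:00, 10:30-13:30, 14:45-16:00, 18:30-19:00.
Omar free: 12:45-13:30, 15:30-18:00 (invert busy blocks within the working day).
Ravi can make the full 11:15-12:30 slot — that's 1.

1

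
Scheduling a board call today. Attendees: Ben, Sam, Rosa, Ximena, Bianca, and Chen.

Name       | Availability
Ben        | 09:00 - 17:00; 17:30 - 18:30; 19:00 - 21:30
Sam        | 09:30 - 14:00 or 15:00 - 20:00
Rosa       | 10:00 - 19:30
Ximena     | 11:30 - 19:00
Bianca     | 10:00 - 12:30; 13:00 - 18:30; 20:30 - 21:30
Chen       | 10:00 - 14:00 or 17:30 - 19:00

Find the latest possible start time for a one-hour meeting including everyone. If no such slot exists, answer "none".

17:30

Ben ∩ Sam: 09:30-14:00, 15:00-17:00, 17:30-18:30, 19:00-20:00.
Ben ∩ Sam ∩ Rosa: 10:00-14:00, 15:00-17:00, 17:30-18:30, 19:00-19:30.
Ben ∩ Sam ∩ Rosa ∩ Ximena: 11:30-14:00, 15:00-17:00, 17:30-18:30.
Ben ∩ Sam ∩ Rosa ∩ Ximena ∩ Bianca: 11:30-12:30, 13:00-14:00, 15:00-17:00, 17:30-18:30.
Ben ∩ Sam ∩ Rosa ∩ Ximena ∩ Bianca ∩ Chen: 11:30-12:30, 13:00-14:00, 17:30-18:30.
Those are the intersection windows.
The last common window of at least 60 minutes is 17:30-18:30; a 60-minute meeting can start as late as 17:30 and still end by 18:30.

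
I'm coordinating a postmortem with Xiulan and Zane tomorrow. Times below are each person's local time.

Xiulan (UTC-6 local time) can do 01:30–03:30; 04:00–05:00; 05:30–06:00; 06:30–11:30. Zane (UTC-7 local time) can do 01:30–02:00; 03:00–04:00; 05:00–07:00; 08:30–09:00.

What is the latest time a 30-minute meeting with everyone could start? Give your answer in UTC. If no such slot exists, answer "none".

Xiulan in UTC: 07:30-09:30, 10:00-11:00, 11:30-12:00, 12:30-17:30 (add 6h to convert from UTC-6).
Zane in UTC: 08:30-09:00, 10:00-11:00, 12:00-14:00, 15:30-16:00 (add 7h to convert from UTC-7).
Xiulan ∩ Zane: 08:30-09:00, 10:00-11:00, 12:30-14:00, 15:30-16:00.
The last common window of at least 30 minutes is 15:30-16:00; a 30-minute meeting can start as late as 15:30 and still end by 16:00.

15:30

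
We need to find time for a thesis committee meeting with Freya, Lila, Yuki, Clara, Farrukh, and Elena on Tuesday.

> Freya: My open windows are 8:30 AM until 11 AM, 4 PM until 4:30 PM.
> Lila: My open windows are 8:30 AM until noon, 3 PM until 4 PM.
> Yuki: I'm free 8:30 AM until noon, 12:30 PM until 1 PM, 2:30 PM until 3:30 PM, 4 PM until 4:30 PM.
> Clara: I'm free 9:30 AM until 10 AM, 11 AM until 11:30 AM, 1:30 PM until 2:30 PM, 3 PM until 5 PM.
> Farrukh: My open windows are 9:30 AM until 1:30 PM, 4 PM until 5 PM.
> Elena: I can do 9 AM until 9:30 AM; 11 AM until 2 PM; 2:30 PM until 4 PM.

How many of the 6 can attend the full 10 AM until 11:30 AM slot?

3

Lila, Yuki, and Farrukh can make the full 10:00-11:30 slot — that's 3.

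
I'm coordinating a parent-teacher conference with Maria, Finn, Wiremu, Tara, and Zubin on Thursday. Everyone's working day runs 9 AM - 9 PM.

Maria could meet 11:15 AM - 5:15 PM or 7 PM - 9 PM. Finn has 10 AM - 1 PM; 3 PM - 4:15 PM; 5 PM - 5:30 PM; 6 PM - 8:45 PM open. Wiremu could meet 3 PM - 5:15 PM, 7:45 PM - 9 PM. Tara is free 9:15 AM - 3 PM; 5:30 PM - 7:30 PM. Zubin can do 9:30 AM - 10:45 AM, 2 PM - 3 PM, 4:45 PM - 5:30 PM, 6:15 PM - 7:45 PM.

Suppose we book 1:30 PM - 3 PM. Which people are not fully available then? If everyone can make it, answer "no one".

Maria: free for 13:30-15:00. Finn: not fully free for 13:30-15:00. Wiremu: not fully free for 13:30-15:00. Tara: free for 13:30-15:00. Zubin: not fully free for 13:30-15:00.

Finn, Wiremu, Zubin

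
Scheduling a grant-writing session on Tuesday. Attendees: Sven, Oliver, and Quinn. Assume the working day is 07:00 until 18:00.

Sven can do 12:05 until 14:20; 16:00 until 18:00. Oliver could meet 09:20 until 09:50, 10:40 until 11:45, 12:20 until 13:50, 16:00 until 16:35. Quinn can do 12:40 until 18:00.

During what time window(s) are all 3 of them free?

12:40-13:50, 16:00-16:35

Sven ∩ Oliver: 12:20-13:50, 16:00-16:35.
Sven ∩ Oliver ∩ Quinn: 12:40-13:50, 16:00-16:35.
Those are the intersection windows.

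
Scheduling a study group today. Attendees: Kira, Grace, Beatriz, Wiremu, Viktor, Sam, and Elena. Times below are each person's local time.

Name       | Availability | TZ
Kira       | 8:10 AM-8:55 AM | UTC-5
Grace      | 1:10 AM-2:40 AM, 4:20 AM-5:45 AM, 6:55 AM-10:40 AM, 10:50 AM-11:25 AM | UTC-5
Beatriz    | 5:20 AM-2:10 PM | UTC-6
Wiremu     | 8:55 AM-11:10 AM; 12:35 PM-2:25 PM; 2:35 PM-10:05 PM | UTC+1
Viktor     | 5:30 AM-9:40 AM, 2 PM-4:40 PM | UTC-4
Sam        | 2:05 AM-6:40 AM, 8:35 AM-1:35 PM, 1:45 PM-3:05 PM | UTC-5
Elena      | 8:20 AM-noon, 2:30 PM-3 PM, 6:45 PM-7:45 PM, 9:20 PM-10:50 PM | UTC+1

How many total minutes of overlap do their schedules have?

5

Kira in UTC: 13:10-13:55 (add 5h to convert from UTC-5).
Grace in UTC: 06:10-07:40, 09:20-10:45, 11:55-15:40, 15:50-16:25 (add 5h to convert from UTC-5).
Beatriz in UTC: 11:20-20:10 (add 6h to convert from UTC-6).
Wiremu in UTC: 07:55-10:10, 11:35-13:25, 13:35-21:05 (subtract 1h to convert from UTC+1).
Viktor in UTC: 09:30-13:40, 18:00-20:40 (add 4h to convert from UTC-4).
Sam in UTC: 07:05-11:40, 13:35-18:35, 18:45-20:05 (add 5h to convert from UTC-5).
Elena in UTC: 07:20-11:00, 13:30-14:00, 17:45-18:45, 20:20-21:50 (subtract 1h to convert from UTC+1).
Kira ∩ Grace: 13:10-13:55.
Kira ∩ Grace ∩ Beatriz: 13:10-13:55.
Kira ∩ Grace ∩ Beatriz ∩ Wiremu: 13:10-13:25, 13:35-13:55.
Kira ∩ Grace ∩ Beatriz ∩ Wiremu ∩ Viktor: 13:10-13:25, 13:35-13:40.
Kira ∩ Grace ∩ Beatriz ∩ Wiremu ∩ Viktor ∩ Sam: 13:35-13:40.
Kira ∩ Grace ∩ Beatriz ∩ Wiremu ∩ Viktor ∩ Sam ∩ Elena: 13:35-13:40.
That's a single block of 5 minutes.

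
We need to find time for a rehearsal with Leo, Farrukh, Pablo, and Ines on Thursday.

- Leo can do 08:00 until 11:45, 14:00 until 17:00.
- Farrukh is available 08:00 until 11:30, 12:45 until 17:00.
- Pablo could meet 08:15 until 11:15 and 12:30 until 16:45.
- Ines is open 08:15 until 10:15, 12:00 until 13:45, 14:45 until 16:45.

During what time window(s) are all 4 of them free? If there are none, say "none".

Leo ∩ Farrukh: 08:00-11:30, 14:00-17:00.
Leo ∩ Farrukh ∩ Pablo: 08:15-11:15, 14:00-16:45.
Leo ∩ Farrukh ∩ Pablo ∩ Ines: 08:15-10:15, 14:45-16:45.
So the common availability across everyone is 08:15-10:15, 14:45-16:45.

08:15-10:15, 14:45-16:45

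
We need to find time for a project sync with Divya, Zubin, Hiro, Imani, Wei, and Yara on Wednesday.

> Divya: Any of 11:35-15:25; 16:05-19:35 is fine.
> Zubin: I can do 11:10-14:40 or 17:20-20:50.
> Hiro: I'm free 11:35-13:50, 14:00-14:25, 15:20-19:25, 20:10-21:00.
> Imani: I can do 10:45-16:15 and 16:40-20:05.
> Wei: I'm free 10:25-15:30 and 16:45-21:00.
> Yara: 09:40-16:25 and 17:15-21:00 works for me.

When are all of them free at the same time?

Divya ∩ Zubin: 11:35-14:40, 17:20-19:35.
Divya ∩ Zubin ∩ Hiro: 11:35-13:50, 14:00-14:25, 17:20-19:25.
Divya ∩ Zubin ∩ Hiro ∩ Imani: 11:35-13:50, 14:00-14:25, 17:20-19:25.
Divya ∩ Zubin ∩ Hiro ∩ Imani ∩ Wei: 11:35-13:50, 14:00-14:25, 17:20-19:25.
Divya ∩ Zubin ∩ Hiro ∩ Imani ∩ Wei ∩ Yara: 11:35-13:50, 14:00-14:25, 17:20-19:25.

11:35-13:50, 14:00-14:25, 17:20-19:25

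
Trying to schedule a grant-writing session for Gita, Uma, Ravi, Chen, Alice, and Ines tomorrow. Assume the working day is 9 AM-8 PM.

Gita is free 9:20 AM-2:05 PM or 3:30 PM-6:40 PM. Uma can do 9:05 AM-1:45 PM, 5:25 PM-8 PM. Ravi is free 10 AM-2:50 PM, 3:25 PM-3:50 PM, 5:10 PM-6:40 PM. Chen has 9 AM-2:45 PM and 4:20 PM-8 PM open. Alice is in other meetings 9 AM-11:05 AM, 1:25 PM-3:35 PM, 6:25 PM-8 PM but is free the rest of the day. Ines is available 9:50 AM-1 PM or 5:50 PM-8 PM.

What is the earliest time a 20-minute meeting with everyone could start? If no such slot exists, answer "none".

Gita free: 09:20-14:05, 15:30-18:40.
Uma free: 09:05-13:45, 17:25-20:00.
Ravi free: 10:00-14:50, 15:25-15:50, 17:10-18:40.
Chen free: 09:00-14:45, 16:20-20:00.
Alice free: 11:05-13:25, 15:35-18:25 (invert busy blocks within the working day).
Ines free: 09:50-13:00, 17:50-20:00.
Gita ∩ Uma: 09:20-13:45, 17:25-18:40.
Gita ∩ Uma ∩ Ravi: 10:00-13:45, 17:25-18:40.
Gita ∩ Uma ∩ Ravi ∩ Chen: 10:00-13:45, 17:25-18:40.
Gita ∩ Uma ∩ Ravi ∩ Chen ∩ Alice: 11:05-13:25, 17:25-18:25.
Gita ∩ Uma ∩ Ravi ∩ Chen ∩ Alice ∩ Ines: 11:05-13:00, 17:50-18:25.
The first common window of at least 20 minutes is 11:05-13:00, so the earliest start is 11:05.

11:05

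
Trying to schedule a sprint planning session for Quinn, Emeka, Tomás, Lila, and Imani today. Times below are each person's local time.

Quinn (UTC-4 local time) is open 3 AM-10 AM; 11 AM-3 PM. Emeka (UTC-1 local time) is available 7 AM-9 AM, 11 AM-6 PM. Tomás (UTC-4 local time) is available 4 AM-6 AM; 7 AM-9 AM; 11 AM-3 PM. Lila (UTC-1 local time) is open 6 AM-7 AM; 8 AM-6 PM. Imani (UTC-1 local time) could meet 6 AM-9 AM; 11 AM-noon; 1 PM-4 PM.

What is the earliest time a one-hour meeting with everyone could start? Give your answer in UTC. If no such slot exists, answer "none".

Quinn in UTC: 07:00-14:00, 15:00-19:00 (add 4h to convert from UTC-4).
Emeka in UTC: 08:00-10:00, 12:00-19:00 (add 1h to convert from UTC-1).
Tomás in UTC: 08:00-10:00, 11:00-13:00, 15:00-19:00 (add 4h to convert from UTC-4).
Lila in UTC: 07:00-08:00, 09:00-19:00 (add 1h to convert from UTC-1).
Imani in UTC: 07:00-10:00, 12:00-13:00, 14:00-17:00 (add 1h to convert from UTC-1).
Quinn ∩ Emeka: 08:00-10:00, 12:00-14:00, 15:00-19:00.
Quinn ∩ Emeka ∩ Tomás: 08:00-10:00, 12:00-13:00, 15:00-19:00.
Quinn ∩ Emeka ∩ Tomás ∩ Lila: 09:00-10:00, 12:00-13:00, 15:00-19:00.
Quinn ∩ Emeka ∩ Tomás ∩ Lila ∩ Imani: 09:00-10:00, 12:00-13:00, 15:00-17:00.
So the common availability across everyone is 09:00-10:00, 12:00-13:00, 15:00-17:00.
The first common window of at least 60 minutes is 09:00-10:00, so the earliest start is 09:00.

09:00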